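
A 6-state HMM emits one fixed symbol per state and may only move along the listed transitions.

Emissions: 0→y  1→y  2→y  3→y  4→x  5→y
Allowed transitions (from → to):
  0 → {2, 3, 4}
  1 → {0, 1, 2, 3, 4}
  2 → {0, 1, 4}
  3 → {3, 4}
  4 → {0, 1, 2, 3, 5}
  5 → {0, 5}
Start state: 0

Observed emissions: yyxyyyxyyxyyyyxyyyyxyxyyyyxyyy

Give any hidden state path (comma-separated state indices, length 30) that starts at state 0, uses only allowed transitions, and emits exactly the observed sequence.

0,3,4,5,0,3,4,0,2,4,1,2,1,2,4,5,5,0,3,4,0,4,2,1,2,0,4,5,5,5

  t0 'y' -> {0,1,2,3,5}, take 0 (start)
  t1 'y' -> {0,1,2,3,5}, take 3 (0->3 ok)
  t2 'x' -> {4}, take 4 (3->4 ok)
  t3 'y' -> {0,1,2,3,5}, take 5 (4->5 ok)
  t4 'y' -> {0,1,2,3,5}, take 0 (5->0 ok)
  t5 'y' -> {0,1,2,3,5}, take 3 (0->3 ok)
  t6 'x' -> {4}, take 4 (3->4 ok)
  t7 'y' -> {0,1,2,3,5}, take 0 (4->0 ok)
  t8 'y' -> {0,1,2,3,5}, take 2 (0->2 ok)
  t9 'x' -> {4}, take 4 (2->4 ok)
  t10 'y' -> {0,1,2,3,5}, take 1 (4->1 ok)
  t11 'y' -> {0,1,2,3,5}, take 2 (1->2 ok)
  t12 'y' -> {0,1,2,3,5}, take 1 (2->1 ok)
  t13 'y' -> {0,1,2,3,5}, take 2 (1->2 ok)
  t14 'x' -> {4}, take 4 (2->4 ok)
  t15 'y' -> {0,1,2,3,5}, take 5 (4->5 ok)
  t16 'y' -> {0,1,2,3,5}, take 5 (5->5 ok)
  t17 'y' -> {0,1,2,3,5}, take 0 (5->0 ok)
  t18 'y' -> {0,1,2,3,5}, take 3 (0->3 ok)
  t19 'x' -> {4}, take 4 (3->4 ok)
  t20 'y' -> {0,1,2,3,5}, take 0 (4->0 ok)
  t21 'x' -> {4}, take 4 (0->4 ok)
  t22 'y' -> {0,1,2,3,5}, take 2 (4->2 ok)
  t23 'y' -> {0,1,2,3,5}, take 1 (2->1 ok)
  t24 'y' -> {0,1,2,3,5}, take 2 (1->2 ok)
  t25 'y' -> {0,1,2,3,5}, take 0 (2->0 ok)
  t26 'x' -> {4}, take 4 (0->4 ok)
  t27 'y' -> {0,1,2,3,5}, take 5 (4->5 ok)
  t28 'y' -> {0,1,2,3,5}, take 5 (5->5 ok)
  t29 'y' -> {0,1,2,3,5}, take 5 (5->5 ok)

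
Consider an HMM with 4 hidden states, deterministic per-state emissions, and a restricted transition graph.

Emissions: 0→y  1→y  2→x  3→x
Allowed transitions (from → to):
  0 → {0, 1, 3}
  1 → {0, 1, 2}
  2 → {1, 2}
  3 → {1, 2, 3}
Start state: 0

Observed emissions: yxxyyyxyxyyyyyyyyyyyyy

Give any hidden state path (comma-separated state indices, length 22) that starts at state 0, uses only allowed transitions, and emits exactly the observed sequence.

  t0 'y' -> {0,1}, take 0 (start)
  t1 'x' -> {2,3}, take 3 (0->3 ok)
  t2 'x' -> {2,3}, take 2 (3->2 ok)
  t3 'y' -> {0,1}, take 1 (2->1 ok)
  t4 'y' -> {0,1}, take 0 (1->0 ok)
  t5 'y' -> {0,1}, take 0 (0->0 ok)
  t6 'x' -> {2,3}, take 3 (0->3 ok)
  t7 'y' -> {0,1}, take 1 (3->1 ok)
  t8 'x' -> {2,3}, take 2 (1->2 ok)
  t9 'y' -> {0,1}, take 1 (2->1 ok)
  t10 'y' -> {0,1}, take 0 (1->0 ok)
  t11 'y' -> {0,1}, take 1 (0->1 ok)
  t12 'y' -> {0,1}, take 1 (1->1 ok)
  t13 'y' -> {0,1}, take 1 (1->1 ok)
  t14 'y' -> {0,1}, take 1 (1->1 ok)
  t15 'y' -> {0,1}, take 0 (1->0 ok)
  t16 'y' -> {0,1}, take 1 (0->1 ok)
  t17 'y' -> {0,1}, take 1 (1->1 ok)
  t18 'y' -> {0,1}, take 0 (1->0 ok)
  t19 'y' -> {0,1}, take 0 (0->0 ok)
  t20 'y' -> {0,1}, take 1 (0->1 ok)
  t21 'y' -> {0,1}, take 1 (1->1 ok)

0,3,2,1,0,0,3,1,2,1,0,1,1,1,1,0,1,1,0,0,1,1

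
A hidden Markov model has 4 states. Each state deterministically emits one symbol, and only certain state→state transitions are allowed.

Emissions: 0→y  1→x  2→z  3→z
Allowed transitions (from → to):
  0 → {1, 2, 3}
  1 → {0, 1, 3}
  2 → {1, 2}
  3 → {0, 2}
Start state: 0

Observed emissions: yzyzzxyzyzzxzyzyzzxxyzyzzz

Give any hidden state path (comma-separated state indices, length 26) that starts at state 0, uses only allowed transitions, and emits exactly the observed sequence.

  [0] y  {0}  => 0  start
  [1] z  {2,3}  => 3  0->3 ok
  [2] y  {0}  => 0  3->0 ok
  [3] z  {2,3}  => 3  0->3 ok
  [4] z  {2,3}  => 2  3->2 ok
  [5] x  {1}  => 1  2->1 ok
  [6] y  {0}  => 0  1->0 ok
  [7] z  {2,3}  => 3  0->3 ok
  [8] y  {0}  => 0  3->0 ok
  [9] z  {2,3}  => 3  0->3 ok
  [10] z  {2,3}  => 2  3->2 ok
  [11] x  {1}  => 1  2->1 ok
  [12] z  {2,3}  => 3  1->3 ok
  [13] y  {0}  => 0  3->0 ok
  [14] z  {2,3}  => 3  0->3 ok
  [15] y  {0}  => 0  3->0 ok
  [16] z  {2,3}  => 3  0->3 ok
  [17] z  {2,3}  => 2  3->2 ok
  [18] x  {1}  => 1  2->1 ok
  [19] x  {1}  => 1  1->1 ok
  [20] y  {0}  => 0  1->0 ok
  [21] z  {2,3}  => 3  0->3 ok
  [22] y  {0}  => 0  3->0 ok
  [23] z  {2,3}  => 2  0->2 ok
  [24] z  {2,3}  => 2  2->2 ok
  [25] z  {2,3}  => 2  2->2 ok

0,3,0,3,2,1,0,3,0,3,2,1,3,0,3,0,3,2,1,1,0,3,0,2,2,2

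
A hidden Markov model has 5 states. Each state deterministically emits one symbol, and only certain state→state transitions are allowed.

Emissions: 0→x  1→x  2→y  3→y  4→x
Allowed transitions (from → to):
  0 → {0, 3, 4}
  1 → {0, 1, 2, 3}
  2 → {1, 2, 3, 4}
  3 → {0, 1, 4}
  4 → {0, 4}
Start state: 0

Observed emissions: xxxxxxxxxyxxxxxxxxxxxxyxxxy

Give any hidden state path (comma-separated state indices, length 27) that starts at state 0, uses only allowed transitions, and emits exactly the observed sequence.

  pos 0: x in {0,1,4}, choose 0; start
  pos 1: x in {0,1,4}, choose 0; 0->0 ok
  pos 2: x in {0,1,4}, choose 0; 0->0 ok
  pos 3: x in {0,1,4}, choose 4; 0->4 ok
  pos 4: x in {0,1,4}, choose 0; 4->0 ok
  pos 5: x in {0,1,4}, choose 4; 0->4 ok
  pos 6: x in {0,1,4}, choose 0; 4->0 ok
  pos 7: x in {0,1,4}, choose 0; 0->0 ok
  pos 8: x in {0,1,4}, choose 0; 0->0 ok
  pos 9: y in {2,3}, choose 3; 0->3 ok
  pos 10: x in {0,1,4}, choose 4; 3->4 ok
  pos 11: x in {0,1,4}, choose 4; 4->4 ok
  pos 12: x in {0,1,4}, choose 4; 4->4 ok
  pos 13: x in {0,1,4}, choose 0; 4->0 ok
  pos 14: x in {0,1,4}, choose 0; 0->0 ok
  pos 15: x in {0,1,4}, choose 4; 0->4 ok
  pos 16: x in {0,1,4}, choose 4; 4->4 ok
  pos 17: x in {0,1,4}, choose 4; 4->4 ok
  pos 18: x in {0,1,4}, choose 4; 4->4 ok
  pos 19: x in {0,1,4}, choose 0; 4->0 ok
  pos 20: x in {0,1,4}, choose 0; 0->0 ok
  pos 21: x in {0,1,4}, choose 0; 0->0 ok
  pos 22: y in {2,3}, choose 3; 0->3 ok
  pos 23: x in {0,1,4}, choose 1; 3->1 ok
  pos 24: x in {0,1,4}, choose 1; 1->1 ok
  pos 25: x in {0,1,4}, choose 1; 1->1 ok
  pos 26: y in {2,3}, choose 2; 1->2 ok

0,0,0,4,0,4,0,0,0,3,4,4,4,0,0,4,4,4,4,0,0,0,3,1,1,1,2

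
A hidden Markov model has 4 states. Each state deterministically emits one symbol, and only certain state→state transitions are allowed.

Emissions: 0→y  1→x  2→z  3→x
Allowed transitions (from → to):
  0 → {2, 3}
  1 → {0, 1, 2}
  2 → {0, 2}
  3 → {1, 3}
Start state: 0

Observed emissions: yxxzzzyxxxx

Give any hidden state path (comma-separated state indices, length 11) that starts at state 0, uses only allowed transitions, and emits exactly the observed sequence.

  [0] y  {0}  => 0  start
  [1] x  {1,3}  => 3  0->3 ok
  [2] x  {1,3}  => 1  3->1 ok
  [3] z  {2}  => 2  1->2 ok
  [4] z  {2}  => 2  2->2 ok
  [5] z  {2}  => 2  2->2 ok
  [6] y  {0}  => 0  2->0 ok
  [7] x  {1,3}  => 3  0->3 ok
  [8] x  {1,3}  => 3  3->3 ok
  [9] x  {1,3}  => 3  3->3 ok
  [10] x  {1,3}  => 1  3->1 ok

0,3,1,2,2,2,0,3,3,3,1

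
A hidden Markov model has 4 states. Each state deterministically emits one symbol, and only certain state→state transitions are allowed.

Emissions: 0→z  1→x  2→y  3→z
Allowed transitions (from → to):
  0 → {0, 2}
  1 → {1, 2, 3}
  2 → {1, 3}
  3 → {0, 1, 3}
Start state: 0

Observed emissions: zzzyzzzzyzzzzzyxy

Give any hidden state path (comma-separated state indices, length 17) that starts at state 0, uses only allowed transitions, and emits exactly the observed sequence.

0,0,0,2,3,3,3,0,2,3,3,3,0,0,2,1,2

  [0] z  {0,3}  => 0  start
  [1] z  {0,3}  => 0  0->0 ok
  [2] z  {0,3}  => 0  0->0 ok
  [3] y  {2}  => 2  0->2 ok
  [4] z  {0,3}  => 3  2->3 ok
  [5] z  {0,3}  => 3  3->3 ok
  [6] z  {0,3}  => 3  3->3 ok
  [7] z  {0,3}  => 0  3->0 ok
  [8] y  {2}  => 2  0->2 ok
  [9] z  {0,3}  => 3  2->3 ok
  [10] z  {0,3}  => 3  3->3 ok
  [11] z  {0,3}  => 3  3->3 ok
  [12] z  {0,3}  => 0  3->0 ok
  [13] z  {0,3}  => 0  0->0 ok
  [14] y  {2}  => 2  0->2 ok
  [15] x  {1}  => 1  2->1 ok
  [16] y  {2}  => 2  1->2 ok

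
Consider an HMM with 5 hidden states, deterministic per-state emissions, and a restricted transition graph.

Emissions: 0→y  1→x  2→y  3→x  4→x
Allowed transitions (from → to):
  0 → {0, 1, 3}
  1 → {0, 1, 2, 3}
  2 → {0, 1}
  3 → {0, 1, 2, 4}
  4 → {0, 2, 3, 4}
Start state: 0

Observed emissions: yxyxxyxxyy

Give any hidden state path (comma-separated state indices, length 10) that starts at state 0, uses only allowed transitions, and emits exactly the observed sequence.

0,3,0,3,1,0,1,1,0,0

  pos 0: y in {0,2}, choose 0; start
  pos 1: x in {1,3,4}, choose 3; 0->3 ok
  pos 2: y in {0,2}, choose 0; 3->0 ok
  pos 3: x in {1,3,4}, choose 3; 0->3 ok
  pos 4: x in {1,3,4}, choose 1; 3->1 ok
  pos 5: y in {0,2}, choose 0; 1->0 ok
  pos 6: x in {1,3,4}, choose 1; 0->1 ok
  pos 7: x in {1,3,4}, choose 1; 1->1 ok
  pos 8: y in {0,2}, choose 0; 1->0 ok
  pos 9: y in {0,2}, choose 0; 0->0 ok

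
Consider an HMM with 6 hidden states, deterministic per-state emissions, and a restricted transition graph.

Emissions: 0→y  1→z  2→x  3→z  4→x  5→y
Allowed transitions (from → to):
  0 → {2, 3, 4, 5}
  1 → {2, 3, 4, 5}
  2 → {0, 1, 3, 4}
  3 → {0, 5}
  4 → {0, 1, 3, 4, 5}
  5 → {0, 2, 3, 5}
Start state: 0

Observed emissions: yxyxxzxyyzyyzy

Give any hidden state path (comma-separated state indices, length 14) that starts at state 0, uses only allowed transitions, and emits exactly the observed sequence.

  t0 'y' -> {0,5}, take 0 (start)
  t1 'x' -> {2,4}, take 2 (0->2 ok)
  t2 'y' -> {0,5}, take 0 (2->0 ok)
  t3 'x' -> {2,4}, take 2 (0->2 ok)
  t4 'x' -> {2,4}, take 4 (2->4 ok)
  t5 'z' -> {1,3}, take 1 (4->1 ok)
  t6 'x' -> {2,4}, take 4 (1->4 ok)
  t7 'y' -> {0,5}, take 5 (4->5 ok)
  t8 'y' -> {0,5}, take 5 (5->5 ok)
  t9 'z' -> {1,3}, take 3 (5->3 ok)
  t10 'y' -> {0,5}, take 5 (3->5 ok)
  t11 'y' -> {0,5}, take 5 (5->5 ok)
  t12 'z' -> {1,3}, take 3 (5->3 ok)
  t13 'y' -> {0,5}, take 5 (3->5 ok)

0,2,0,2,4,1,4,5,5,3,5,5,3,5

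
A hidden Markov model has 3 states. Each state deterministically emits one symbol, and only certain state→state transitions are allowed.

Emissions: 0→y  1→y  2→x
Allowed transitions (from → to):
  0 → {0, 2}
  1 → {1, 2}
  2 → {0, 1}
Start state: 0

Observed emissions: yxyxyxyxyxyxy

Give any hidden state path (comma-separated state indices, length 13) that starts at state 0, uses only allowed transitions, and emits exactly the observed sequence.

0,2,0,2,0,2,0,2,0,2,0,2,1

  0: obs=y cand={0,1} pick 0 [start]
  1: obs=x cand={2} pick 2 [0->2 ok]
  2: obs=y cand={0,1} pick 0 [2->0 ok]
  3: obs=x cand={2} pick 2 [0->2 ok]
  4: obs=y cand={0,1} pick 0 [2->0 ok]
  5: obs=x cand={2} pick 2 [0->2 ok]
  6: obs=y cand={0,1} pick 0 [2->0 ok]
  7: obs=x cand={2} pick 2 [0->2 ok]
  8: obs=y cand={0,1} pick 0 [2->0 ok]
  9: obs=x cand={2} pick 2 [0->2 ok]
  10: obs=y cand={0,1} pick 0 [2->0 ok]
  11: obs=x cand={2} pick 2 [0->2 ok]
  12: obs=y cand={0,1} pick 1 [2->1 ok]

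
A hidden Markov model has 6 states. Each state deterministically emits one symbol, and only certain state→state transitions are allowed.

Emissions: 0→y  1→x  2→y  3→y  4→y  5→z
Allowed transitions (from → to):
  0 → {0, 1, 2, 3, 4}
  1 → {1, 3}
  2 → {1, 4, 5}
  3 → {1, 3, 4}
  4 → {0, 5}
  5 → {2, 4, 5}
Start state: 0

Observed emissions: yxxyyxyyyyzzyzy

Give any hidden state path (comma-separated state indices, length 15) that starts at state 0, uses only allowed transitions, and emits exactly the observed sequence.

0,1,1,3,3,1,3,3,3,4,5,5,2,5,4

  pos 0: y in {0,2,3,4}, choose 0; start
  pos 1: x in {1}, choose 1; 0->1 ok
  pos 2: x in {1}, choose 1; 1->1 ok
  pos 3: y in {0,2,3,4}, choose 3; 1->3 ok
  pos 4: y in {0,2,3,4}, choose 3; 3->3 ok
  pos 5: x in {1}, choose 1; 3->1 ok
  pos 6: y in {0,2,3,4}, choose 3; 1->3 ok
  pos 7: y in {0,2,3,4}, choose 3; 3->3 ok
  pos 8: y in {0,2,3,4}, choose 3; 3->3 ok
  pos 9: y in {0,2,3,4}, choose 4; 3->4 ok
  pos 10: z in {5}, choose 5; 4->5 ok
  pos 11: z in {5}, choose 5; 5->5 ok
  pos 12: y in {0,2,3,4}, choose 2; 5->2 ok
  pos 13: z in {5}, choose 5; 2->5 ok
  pos 14: y in {0,2,3,4}, choose 4; 5->4 ok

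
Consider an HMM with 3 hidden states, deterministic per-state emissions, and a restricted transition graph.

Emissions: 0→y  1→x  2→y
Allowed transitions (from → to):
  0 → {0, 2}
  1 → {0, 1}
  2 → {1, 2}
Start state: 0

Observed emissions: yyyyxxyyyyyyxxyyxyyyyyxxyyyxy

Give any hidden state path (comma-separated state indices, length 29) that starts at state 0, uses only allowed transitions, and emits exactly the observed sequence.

  [0] y  {0,2}  => 0  start
  [1] y  {0,2}  => 2  0->2 ok
  [2] y  {0,2}  => 2  2->2 ok
  [3] y  {0,2}  => 2  2->2 ok
  [4] x  {1}  => 1  2->1 ok
  [5] x  {1}  => 1  1->1 ok
  [6] y  {0,2}  => 0  1->0 ok
  [7] y  {0,2}  => 0  0->0 ok
  [8] y  {0,2}  => 0  0->0 ok
  [9] y  {0,2}  => 0  0->0 ok
  [10] y  {0,2}  => 0  0->0 ok
  [11] y  {0,2}  => 2  0->2 ok
  [12] x  {1}  => 1  2->1 ok
  [13] x  {1}  => 1  1->1 ok
  [14] y  {0,2}  => 0  1->0 ok
  [15] y  {0,2}  => 2  0->2 ok
  [16] x  {1}  => 1  2->1 ok
  [17] y  {0,2}  => 0  1->0 ok
  [18] y  {0,2}  => 2  0->2 ok
  [19] y  {0,2}  => 2  2->2 ok
  [20] y  {0,2}  => 2  2->2 ok
  [21] y  {0,2}  => 2  2->2 ok
  [22] x  {1}  => 1  2->1 ok
  [23] x  {1}  => 1  1->1 ok
  [24] y  {0,2}  => 0  1->0 ok
  [25] y  {0,2}  => 2  0->2 ok
  [26] y  {0,2}  => 2  2->2 ok
  [27] x  {1}  => 1  2->1 ok
  [28] y  {0,2}  => 0  1->0 ok

0,2,2,2,1,1,0,0,0,0,0,2,1,1,0,2,1,0,2,2,2,2,1,1,0,2,2,1,0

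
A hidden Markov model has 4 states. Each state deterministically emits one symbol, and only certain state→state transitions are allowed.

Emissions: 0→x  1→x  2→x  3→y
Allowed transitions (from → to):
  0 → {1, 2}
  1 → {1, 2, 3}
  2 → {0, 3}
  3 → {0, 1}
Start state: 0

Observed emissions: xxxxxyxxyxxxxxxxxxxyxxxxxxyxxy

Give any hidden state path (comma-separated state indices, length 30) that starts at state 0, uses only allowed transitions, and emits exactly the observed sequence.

  [0] x  {0,1,2}  => 0  start
  [1] x  {0,1,2}  => 1  0->1 ok
  [2] x  {0,1,2}  => 1  1->1 ok
  [3] x  {0,1,2}  => 1  1->1 ok
  [4] x  {0,1,2}  => 2  1->2 ok
  [5] y  {3}  => 3  2->3 ok
  [6] x  {0,1,2}  => 0  3->0 ok
  [7] x  {0,1,2}  => 2  0->2 ok
  [8] y  {3}  => 3  2->3 ok
  [9] x  {0,1,2}  => 1  3->1 ok
  [10] x  {0,1,2}  => 1  1->1 ok
  [11] x  {0,1,2}  => 2  1->2 ok
  [12] x  {0,1,2}  => 0  2->0 ok
  [13] x  {0,1,2}  => 1  0->1 ok
  [14] x  {0,1,2}  => 1  1->1 ok
  [15] x  {0,1,2}  => 1  1->1 ok
  [16] x  {0,1,2}  => 1  1->1 ok
  [17] x  {0,1,2}  => 1  1->1 ok
  [18] x  {0,1,2}  => 2  1->2 ok
  [19] y  {3}  => 3  2->3 ok
  [20] x  {0,1,2}  => 1  3->1 ok
  [21] x  {0,1,2}  => 2  1->2 ok
  [22] x  {0,1,2}  => 0  2->0 ok
  [23] x  {0,1,2}  => 1  0->1 ok
  [24] x  {0,1,2}  => 1  1->1 ok
  [25] x  {0,1,2}  => 1  1->1 ok
  [26] y  {3}  => 3  1->3 ok
  [27] x  {0,1,2}  => 0  3->0 ok
  [28] x  {0,1,2}  => 2  0->2 ok
  [29] y  {3}  => 3  2->3 ok

0,1,1,1,2,3,0,2,3,1,1,2,0,1,1,1,1,1,2,3,1,2,0,1,1,1,3,0,2,3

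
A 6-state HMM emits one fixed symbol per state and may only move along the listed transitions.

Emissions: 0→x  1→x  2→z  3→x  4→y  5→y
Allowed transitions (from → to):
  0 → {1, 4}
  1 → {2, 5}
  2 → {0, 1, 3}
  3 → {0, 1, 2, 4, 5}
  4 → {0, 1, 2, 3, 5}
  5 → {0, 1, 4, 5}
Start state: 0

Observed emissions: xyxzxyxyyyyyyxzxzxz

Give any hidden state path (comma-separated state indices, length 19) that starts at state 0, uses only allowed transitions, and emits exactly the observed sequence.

0,4,3,2,0,4,3,4,5,4,5,5,4,1,2,3,2,1,2

  pos 0: x in {0,1,3}, choose 0; start
  pos 1: y in {4,5}, choose 4; 0->4 ok
  pos 2: x in {0,1,3}, choose 3; 4->3 ok
  pos 3: z in {2}, choose 2; 3->2 ok
  pos 4: x in {0,1,3}, choose 0; 2->0 ok
  pos 5: y in {4,5}, choose 4; 0->4 ok
  pos 6: x in {0,1,3}, choose 3; 4->3 ok
  pos 7: y in {4,5}, choose 4; 3->4 ok
  pos 8: y in {4,5}, choose 5; 4->5 ok
  pos 9: y in {4,5}, choose 4; 5->4 ok
  pos 10: y in {4,5}, choose 5; 4->5 ok
  pos 11: y in {4,5}, choose 5; 5->5 ok
  pos 12: y in {4,5}, choose 4; 5->4 ok
  pos 13: x in {0,1,3}, choose 1; 4->1 ok
  pos 14: z in {2}, choose 2; 1->2 ok
  pos 15: x in {0,1,3}, choose 3; 2->3 ok
  pos 16: z in {2}, choose 2; 3->2 ok
  pos 17: x in {0,1,3}, choose 1; 2->1 ok
  pos 18: z in {2}, choose 2; 1->2 ok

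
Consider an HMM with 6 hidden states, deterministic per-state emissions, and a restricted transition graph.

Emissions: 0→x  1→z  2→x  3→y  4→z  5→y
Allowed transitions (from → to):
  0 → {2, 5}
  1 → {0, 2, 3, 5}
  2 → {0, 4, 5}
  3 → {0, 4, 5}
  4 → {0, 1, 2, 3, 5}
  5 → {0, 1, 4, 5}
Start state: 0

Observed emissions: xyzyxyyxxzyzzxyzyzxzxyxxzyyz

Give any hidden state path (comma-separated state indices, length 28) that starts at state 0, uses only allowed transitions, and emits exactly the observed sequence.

  [0] x  {0,2}  => 0  start
  [1] y  {3,5}  => 5  0->5 ok
  [2] z  {1,4}  => 4  5->4 ok
  [3] y  {3,5}  => 3  4->3 ok
  [4] x  {0,2}  => 0  3->0 ok
  [5] y  {3,5}  => 5  0->5 ok
  [6] y  {3,5}  => 5  5->5 ok
  [7] x  {0,2}  => 0  5->0 ok
  [8] x  {0,2}  => 2  0->2 ok
  [9] z  {1,4}  => 4  2->4 ok
  [10] y  {3,5}  => 5  4->5 ok
  [11] z  {1,4}  => 4  5->4 ok
  [12] z  {1,4}  => 1  4->1 ok
  [13] x  {0,2}  => 0  1->0 ok
  [14] y  {3,5}  => 5  0->5 ok
  [15] z  {1,4}  => 1  5->1 ok
  [16] y  {3,5}  => 3  1->3 ok
  [17] z  {1,4}  => 4  3->4 ok
  [18] x  {0,2}  => 2  4->2 ok
  [19] z  {1,4}  => 4  2->4 ok
  [20] x  {0,2}  => 2  4->2 ok
  [21] y  {3,5}  => 5  2->5 ok
  [22] x  {0,2}  => 0  5->0 ok
  [23] x  {0,2}  => 2  0->2 ok
  [24] z  {1,4}  => 4  2->4 ok
  [25] y  {3,5}  => 5  4->5 ok
  [26] y  {3,5}  => 5  5->5 ok
  [27] z  {1,4}  => 1  5->1 ok

0,5,4,3,0,5,5,0,2,4,5,4,1,0,5,1,3,4,2,4,2,5,0,2,4,5,5,1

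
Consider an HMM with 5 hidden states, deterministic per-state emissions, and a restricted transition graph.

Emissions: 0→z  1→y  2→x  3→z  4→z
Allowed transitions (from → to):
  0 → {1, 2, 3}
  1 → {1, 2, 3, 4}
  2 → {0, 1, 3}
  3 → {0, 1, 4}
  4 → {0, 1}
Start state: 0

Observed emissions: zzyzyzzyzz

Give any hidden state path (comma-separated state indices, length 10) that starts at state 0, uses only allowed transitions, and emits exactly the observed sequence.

  [0] z  {0,3,4}  => 0  start
  [1] z  {0,3,4}  => 3  0->3 ok
  [2] y  {1}  => 1  3->1 ok
  [3] z  {0,3,4}  => 3  1->3 ok
  [4] y  {1}  => 1  3->1 ok
  [5] z  {0,3,4}  => 3  1->3 ok
  [6] z  {0,3,4}  => 4  3->4 ok
  [7] y  {1}  => 1  4->1 ok
  [8] z  {0,3,4}  => 4  1->4 ok
  [9] z  {0,3,4}  => 0  4->0 ok

0,3,1,3,1,3,4,1,4,0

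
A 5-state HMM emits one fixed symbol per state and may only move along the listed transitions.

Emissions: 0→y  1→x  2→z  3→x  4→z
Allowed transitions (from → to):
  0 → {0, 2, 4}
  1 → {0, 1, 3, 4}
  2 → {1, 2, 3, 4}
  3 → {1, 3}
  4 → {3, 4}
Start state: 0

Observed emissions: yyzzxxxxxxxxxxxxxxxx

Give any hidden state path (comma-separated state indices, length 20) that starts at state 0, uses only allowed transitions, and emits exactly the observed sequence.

  pos 0: y in {0}, choose 0; start
  pos 1: y in {0}, choose 0; 0->0 ok
  pos 2: z in {2,4}, choose 4; 0->4 ok
  pos 3: z in {2,4}, choose 4; 4->4 ok
  pos 4: x in {1,3}, choose 3; 4->3 ok
  pos 5: x in {1,3}, choose 3; 3->3 ok
  pos 6: x in {1,3}, choose 1; 3->1 ok
  pos 7: x in {1,3}, choose 1; 1->1 ok
  pos 8: x in {1,3}, choose 1; 1->1 ok
  pos 9: x in {1,3}, choose 3; 1->3 ok
  pos 10: x in {1,3}, choose 3; 3->3 ok
  pos 11: x in {1,3}, choose 1; 3->1 ok
  pos 12: x in {1,3}, choose 1; 1->1 ok
  pos 13: x in {1,3}, choose 3; 1->3 ok
  pos 14: x in {1,3}, choose 1; 3->1 ok
  pos 15: x in {1,3}, choose 3; 1->3 ok
  pos 16: x in {1,3}, choose 1; 3->1 ok
  pos 17: x in {1,3}, choose 3; 1->3 ok
  pos 18: x in {1,3}, choose 1; 3->1 ok
  pos 19: x in {1,3}, choose 1; 1->1 ok

0,0,4,4,3,3,1,1,1,3,3,1,1,3,1,3,1,3,1,1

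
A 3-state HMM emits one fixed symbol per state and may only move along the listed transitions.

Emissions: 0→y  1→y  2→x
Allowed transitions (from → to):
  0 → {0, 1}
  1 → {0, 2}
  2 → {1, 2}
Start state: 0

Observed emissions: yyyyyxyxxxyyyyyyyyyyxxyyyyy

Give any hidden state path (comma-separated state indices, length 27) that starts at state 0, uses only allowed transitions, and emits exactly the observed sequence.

  [0] y  {0,1}  => 0  start
  [1] y  {0,1}  => 0  0->0 ok
  [2] y  {0,1}  => 1  0->1 ok
  [3] y  {0,1}  => 0  1->0 ok
  [4] y  {0,1}  => 1  0->1 ok
  [5] x  {2}  => 2  1->2 ok
  [6] y  {0,1}  => 1  2->1 ok
  [7] x  {2}  => 2  1->2 ok
  [8] x  {2}  => 2  2->2 ok
  [9] x  {2}  => 2  2->2 ok
  [10] y  {0,1}  => 1  2->1 ok
  [11] y  {0,1}  => 0  1->0 ok
  [12] y  {0,1}  => 0  0->0 ok
  [13] y  {0,1}  => 1  0->1 ok
  [14] y  {0,1}  => 0  1->0 ok
  [15] y  {0,1}  => 0  0->0 ok
  [16] y  {0,1}  => 0  0->0 ok
  [17] y  {0,1}  => 0  0->0 ok
  [18] y  {0,1}  => 0  0->0 ok
  [19] y  {0,1}  => 1  0->1 ok
  [20] x  {2}  => 2  1->2 ok
  [21] x  {2}  => 2  2->2 ok
  [22] y  {0,1}  => 1  2->1 ok
  [23] y  {0,1}  => 0  1->0 ok
  [24] y  {0,1}  => 1  0->1 ok
  [25] y  {0,1}  => 0  1->0 ok
  [26] y  {0,1}  => 1  0->1 ok

0,0,1,0,1,2,1,2,2,2,1,0,0,1,0,0,0,0,0,1,2,2,1,0,1,0,1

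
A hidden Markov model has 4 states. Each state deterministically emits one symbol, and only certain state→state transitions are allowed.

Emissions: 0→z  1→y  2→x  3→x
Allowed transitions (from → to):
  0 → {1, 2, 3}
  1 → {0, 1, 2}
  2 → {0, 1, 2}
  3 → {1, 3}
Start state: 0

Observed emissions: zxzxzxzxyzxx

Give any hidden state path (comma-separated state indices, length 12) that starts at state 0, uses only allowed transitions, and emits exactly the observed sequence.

  t0 'z' -> {0}, take 0 (start)
  t1 'x' -> {2,3}, take 2 (0->2 ok)
  t2 'z' -> {0}, take 0 (2->0 ok)
  t3 'x' -> {2,3}, take 2 (0->2 ok)
  t4 'z' -> {0}, take 0 (2->0 ok)
  t5 'x' -> {2,3}, take 2 (0->2 ok)
  t6 'z' -> {0}, take 0 (2->0 ok)
  t7 'x' -> {2,3}, take 3 (0->3 ok)
  t8 'y' -> {1}, take 1 (3->1 ok)
  t9 'z' -> {0}, take 0 (1->0 ok)
  t10 'x' -> {2,3}, take 3 (0->3 ok)
  t11 'x' -> {2,3}, take 3 (3->3 ok)

0,2,0,2,0,2,0,3,1,0,3,3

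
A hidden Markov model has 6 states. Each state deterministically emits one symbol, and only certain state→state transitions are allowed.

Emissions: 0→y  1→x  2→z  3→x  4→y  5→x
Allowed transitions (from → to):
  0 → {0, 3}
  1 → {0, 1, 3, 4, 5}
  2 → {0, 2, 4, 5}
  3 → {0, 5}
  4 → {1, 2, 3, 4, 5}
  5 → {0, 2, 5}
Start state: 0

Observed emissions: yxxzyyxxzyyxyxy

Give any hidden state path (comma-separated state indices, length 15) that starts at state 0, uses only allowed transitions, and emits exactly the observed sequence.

0,3,5,2,4,4,1,5,2,4,4,1,0,3,0

  t0 'y' -> {0,4}, take 0 (start)
  t1 'x' -> {1,3,5}, take 3 (0->3 ok)
  t2 'x' -> {1,3,5}, take 5 (3->5 ok)
  t3 'z' -> {2}, take 2 (5->2 ok)
  t4 'y' -> {0,4}, take 4 (2->4 ok)
  t5 'y' -> {0,4}, take 4 (4->4 ok)
  t6 'x' -> {1,3,5}, take 1 (4->1 ok)
  t7 'x' -> {1,3,5}, take 5 (1->5 ok)
  t8 'z' -> {2}, take 2 (5->2 ok)
  t9 'y' -> {0,4}, take 4 (2->4 ok)
  t10 'y' -> {0,4}, take 4 (4->4 ok)
  t11 'x' -> {1,3,5}, take 1 (4->1 ok)
  t12 'y' -> {0,4}, take 0 (1->0 ok)
  t13 'x' -> {1,3,5}, take 3 (0->3 ok)
  t14 'y' -> {0,4}, take 0 (3->0 ok)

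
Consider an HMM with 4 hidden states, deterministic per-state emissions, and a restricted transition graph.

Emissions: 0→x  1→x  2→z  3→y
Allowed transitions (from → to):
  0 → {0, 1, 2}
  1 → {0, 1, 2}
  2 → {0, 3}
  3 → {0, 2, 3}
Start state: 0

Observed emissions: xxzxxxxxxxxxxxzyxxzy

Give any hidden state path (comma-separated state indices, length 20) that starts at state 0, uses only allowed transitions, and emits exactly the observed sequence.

  t0 'x' -> {0,1}, take 0 (start)
  t1 'x' -> {0,1}, take 1 (0->1 ok)
  t2 'z' -> {2}, take 2 (1->2 ok)
  t3 'x' -> {0,1}, take 0 (2->0 ok)
  t4 'x' -> {0,1}, take 0 (0->0 ok)
  t5 'x' -> {0,1}, take 1 (0->1 ok)
  t6 'x' -> {0,1}, take 1 (1->1 ok)
  t7 'x' -> {0,1}, take 1 (1->1 ok)
  t8 'x' -> {0,1}, take 1 (1->1 ok)
  t9 'x' -> {0,1}, take 0 (1->0 ok)
  t10 'x' -> {0,1}, take 0 (0->0 ok)
  t11 'x' -> {0,1}, take 0 (0->0 ok)
  t12 'x' -> {0,1}, take 0 (0->0 ok)
  t13 'x' -> {0,1}, take 1 (0->1 ok)
  t14 'z' -> {2}, take 2 (1->2 ok)
  t15 'y' -> {3}, take 3 (2->3 ok)
  t16 'x' -> {0,1}, take 0 (3->0 ok)
  t17 'x' -> {0,1}, take 1 (0->1 ok)
  t18 'z' -> {2}, take 2 (1->2 ok)
  t19 'y' -> {3}, take 3 (2->3 ok)

0,1,2,0,0,1,1,1,1,0,0,0,0,1,2,3,0,1,2,3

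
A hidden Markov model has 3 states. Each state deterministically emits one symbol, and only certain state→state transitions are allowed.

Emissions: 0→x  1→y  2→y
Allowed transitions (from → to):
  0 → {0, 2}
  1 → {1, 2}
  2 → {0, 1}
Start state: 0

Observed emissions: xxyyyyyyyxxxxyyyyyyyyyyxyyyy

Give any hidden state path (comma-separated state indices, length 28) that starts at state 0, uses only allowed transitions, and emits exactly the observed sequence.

  0: obs=x cand={0} pick 0 [start]
  1: obs=x cand={0} pick 0 [0->0 ok]
  2: obs=y cand={1,2} pick 2 [0->2 ok]
  3: obs=y cand={1,2} pick 1 [2->1 ok]
  4: obs=y cand={1,2} pick 1 [1->1 ok]
  5: obs=y cand={1,2} pick 1 [1->1 ok]
  6: obs=y cand={1,2} pick 2 [1->2 ok]
  7: obs=y cand={1,2} pick 1 [2->1 ok]
  8: obs=y cand={1,2} pick 2 [1->2 ok]
  9: obs=x cand={0} pick 0 [2->0 ok]
  10: obs=x cand={0} pick 0 [0->0 ok]
  11: obs=x cand={0} pick 0 [0->0 ok]
  12: obs=x cand={0} pick 0 [0->0 ok]
  13: obs=y cand={1,2} pick 2 [0->2 ok]
  14: obs=y cand={1,2} pick 1 [2->1 ok]
  15: obs=y cand={1,2} pick 1 [1->1 ok]
  16: obs=y cand={1,2} pick 2 [1->2 ok]
  17: obs=y cand={1,2} pick 1 [2->1 ok]
  18: obs=y cand={1,2} pick 2 [1->2 ok]
  19: obs=y cand={1,2} pick 1 [2->1 ok]
  20: obs=y cand={1,2} pick 1 [1->1 ok]
  21: obs=y cand={1,2} pick 1 [1->1 ok]
  22: obs=y cand={1,2} pick 2 [1->2 ok]
  23: obs=x cand={0} pick 0 [2->0 ok]
  24: obs=y cand={1,2} pick 2 [0->2 ok]
  25: obs=y cand={1,2} pick 1 [2->1 ok]
  26: obs=y cand={1,2} pick 2 [1->2 ok]
  27: obs=y cand={1,2} pick 1 [2->1 ok]

0,0,2,1,1,1,2,1,2,0,0,0,0,2,1,1,2,1,2,1,1,1,2,0,2,1,2,1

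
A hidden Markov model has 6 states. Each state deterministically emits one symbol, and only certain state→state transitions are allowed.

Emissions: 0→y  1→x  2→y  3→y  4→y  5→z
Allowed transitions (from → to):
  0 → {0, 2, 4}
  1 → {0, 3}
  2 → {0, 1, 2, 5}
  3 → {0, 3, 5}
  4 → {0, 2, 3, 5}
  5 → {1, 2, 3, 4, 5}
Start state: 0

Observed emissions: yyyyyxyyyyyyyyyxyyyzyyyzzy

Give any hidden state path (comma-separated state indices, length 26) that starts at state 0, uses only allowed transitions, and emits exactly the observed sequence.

0,4,3,0,2,1,3,3,3,0,0,4,2,0,2,1,3,0,4,5,3,3,3,5,5,3

  0: obs=y cand={0,2,3,4} pick 0 [start]
  1: obs=y cand={0,2,3,4} pick 4 [0->4 ok]
  2: obs=y cand={0,2,3,4} pick 3 [4->3 ok]
  3: obs=y cand={0,2,3,4} pick 0 [3->0 ok]
  4: obs=y cand={0,2,3,4} pick 2 [0->2 ok]
  5: obs=x cand={1} pick 1 [2->1 ok]
  6: obs=y cand={0,2,3,4} pick 3 [1->3 ok]
  7: obs=y cand={0,2,3,4} pick 3 [3->3 ok]
  8: obs=y cand={0,2,3,4} pick 3 [3->3 ok]
  9: obs=y cand={0,2,3,4} pick 0 [3->0 ok]
  10: obs=y cand={0,2,3,4} pick 0 [0->0 ok]
  11: obs=y cand={0,2,3,4} pick 4 [0->4 ok]
  12: obs=y cand={0,2,3,4} pick 2 [4->2 ok]
  13: obs=y cand={0,2,3,4} pick 0 [2->0 ok]
  14: obs=y cand={0,2,3,4} pick 2 [0->2 ok]
  15: obs=x cand={1} pick 1 [2->1 ok]
  16: obs=y cand={0,2,3,4} pick 3 [1->3 ok]
  17: obs=y cand={0,2,3,4} pick 0 [3->0 ok]
  18: obs=y cand={0,2,3,4} pick 4 [0->4 ok]
  19: obs=z cand={5} pick 5 [4->5 ok]
  20: obs=y cand={0,2,3,4} pick 3 [5->3 ok]
  21: obs=y cand={0,2,3,4} pick 3 [3->3 ok]
  22: obs=y cand={0,2,3,4} pick 3 [3->3 ok]
  23: obs=z cand={5} pick 5 [3->5 ok]
  24: obs=z cand={5} pick 5 [5->5 ok]
  25: obs=y cand={0,2,3,4} pick 3 [5->3 ok]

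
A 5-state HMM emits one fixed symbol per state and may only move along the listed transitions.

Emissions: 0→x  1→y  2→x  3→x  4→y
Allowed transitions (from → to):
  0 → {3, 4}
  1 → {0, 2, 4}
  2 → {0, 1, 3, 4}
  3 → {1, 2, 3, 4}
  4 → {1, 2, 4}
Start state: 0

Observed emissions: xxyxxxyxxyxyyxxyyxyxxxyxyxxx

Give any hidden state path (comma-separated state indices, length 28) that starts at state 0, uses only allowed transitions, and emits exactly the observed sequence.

0,3,1,2,0,3,1,0,3,1,0,4,1,2,3,4,4,2,4,2,3,3,4,2,4,2,3,3

  [0] x  {0,2,3}  => 0  start
  [1] x  {0,2,3}  => 3  0->3 ok
  [2] y  {1,4}  => 1  3->1 ok
  [3] x  {0,2,3}  => 2  1->2 ok
  [4] x  {0,2,3}  => 0  2->0 ok
  [5] x  {0,2,3}  => 3  0->3 ok
  [6] y  {1,4}  => 1  3->1 ok
  [7] x  {0,2,3}  => 0  1->0 ok
  [8] x  {0,2,3}  => 3  0->3 ok
  [9] y  {1,4}  => 1  3->1 ok
  [10] x  {0,2,3}  => 0  1->0 ok
  [11] y  {1,4}  => 4  0->4 ok
  [12] y  {1,4}  => 1  4->1 ok
  [13] x  {0,2,3}  => 2  1->2 ok
  [14] x  {0,2,3}  => 3  2->3 ok
  [15] y  {1,4}  => 4  3->4 ok
  [16] y  {1,4}  => 4  4->4 ok
  [17] x  {0,2,3}  => 2  4->2 ok
  [18] y  {1,4}  => 4  2->4 ok
  [19] x  {0,2,3}  => 2  4->2 ok
  [20] x  {0,2,3}  => 3  2->3 ok
  [21] x  {0,2,3}  => 3  3->3 ok
  [22] y  {1,4}  => 4  3->4 ok
  [23] x  {0,2,3}  => 2  4->2 ok
  [24] y  {1,4}  => 4  2->4 ok
  [25] x  {0,2,3}  => 2  4->2 ok
  [26] x  {0,2,3}  => 3  2->3 ok
  [27] x  {0,2,3}  => 3  3->3 ok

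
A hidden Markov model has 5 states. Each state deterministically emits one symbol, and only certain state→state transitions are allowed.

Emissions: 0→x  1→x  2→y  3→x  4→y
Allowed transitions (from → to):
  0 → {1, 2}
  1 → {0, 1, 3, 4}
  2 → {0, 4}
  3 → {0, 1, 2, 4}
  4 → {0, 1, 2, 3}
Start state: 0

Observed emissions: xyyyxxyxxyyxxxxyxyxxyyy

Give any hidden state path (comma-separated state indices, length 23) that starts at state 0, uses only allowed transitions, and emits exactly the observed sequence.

0,2,4,2,0,1,4,3,0,2,4,3,1,1,3,4,3,4,1,3,4,2,4

  pos 0: x in {0,1,3}, choose 0; start
  pos 1: y in {2,4}, choose 2; 0->2 ok
  pos 2: y in {2,4}, choose 4; 2->4 ok
  pos 3: y in {2,4}, choose 2; 4->2 ok
  pos 4: x in {0,1,3}, choose 0; 2->0 ok
  pos 5: x in {0,1,3}, choose 1; 0->1 ok
  pos 6: y in {2,4}, choose 4; 1->4 ok
  pos 7: x in {0,1,3}, choose 3; 4->3 ok
  pos 8: x in {0,1,3}, choose 0; 3->0 ok
  pos 9: y in {2,4}, choose 2; 0->2 ok
  pos 10: y in {2,4}, choose 4; 2->4 ok
  pos 11: x in {0,1,3}, choose 3; 4->3 ok
  pos 12: x in {0,1,3}, choose 1; 3->1 ok
  pos 13: x in {0,1,3}, choose 1; 1->1 ok
  pos 14: x in {0,1,3}, choose 3; 1->3 ok
  pos 15: y in {2,4}, choose 4; 3->4 ok
  pos 16: x in {0,1,3}, choose 3; 4->3 ok
  pos 17: y in {2,4}, choose 4; 3->4 ok
  pos 18: x in {0,1,3}, choose 1; 4->1 ok
  pos 19: x in {0,1,3}, choose 3; 1->3 ok
  pos 20: y in {2,4}, choose 4; 3->4 ok
  pos 21: y in {2,4}, choose 2; 4->2 ok
  pos 22: y in {2,4}, choose 4; 2->4 ok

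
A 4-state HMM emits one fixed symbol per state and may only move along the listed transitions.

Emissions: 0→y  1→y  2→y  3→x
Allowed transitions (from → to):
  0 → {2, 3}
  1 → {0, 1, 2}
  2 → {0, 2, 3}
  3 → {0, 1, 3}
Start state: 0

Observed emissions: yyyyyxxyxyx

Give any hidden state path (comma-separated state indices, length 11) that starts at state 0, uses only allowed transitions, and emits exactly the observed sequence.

  t0 'y' -> {0,1,2}, take 0 (start)
  t1 'y' -> {0,1,2}, take 2 (0->2 ok)
  t2 'y' -> {0,1,2}, take 0 (2->0 ok)
  t3 'y' -> {0,1,2}, take 2 (0->2 ok)
  t4 'y' -> {0,1,2}, take 0 (2->0 ok)
  t5 'x' -> {3}, take 3 (0->3 ok)
  t6 'x' -> {3}, take 3 (3->3 ok)
  t7 'y' -> {0,1,2}, take 0 (3->0 ok)
  t8 'x' -> {3}, take 3 (0->3 ok)
  t9 'y' -> {0,1,2}, take 0 (3->0 ok)
  t10 'x' -> {3}, take 3 (0->3 ok)

0,2,0,2,0,3,3,0,3,0,3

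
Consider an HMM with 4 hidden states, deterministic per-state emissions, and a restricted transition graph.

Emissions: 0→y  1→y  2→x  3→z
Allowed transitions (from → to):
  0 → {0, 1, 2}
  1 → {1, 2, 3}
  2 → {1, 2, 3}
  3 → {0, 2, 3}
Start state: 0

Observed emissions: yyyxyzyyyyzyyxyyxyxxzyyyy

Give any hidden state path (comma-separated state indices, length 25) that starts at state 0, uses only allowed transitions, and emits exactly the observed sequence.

0,0,1,2,1,3,0,0,1,1,3,0,0,2,1,1,2,1,2,2,3,0,0,0,0

  t0 'y' -> {0,1}, take 0 (start)
  t1 'y' -> {0,1}, take 0 (0->0 ok)
  t2 'y' -> {0,1}, take 1 (0->1 ok)
  t3 'x' -> {2}, take 2 (1->2 ok)
  t4 'y' -> {0,1}, take 1 (2->1 ok)
  t5 'z' -> {3}, take 3 (1->3 ok)
  t6 'y' -> {0,1}, take 0 (3->0 ok)
  t7 'y' -> {0,1}, take 0 (0->0 ok)
  t8 'y' -> {0,1}, take 1 (0->1 ok)
  t9 'y' -> {0,1}, take 1 (1->1 ok)
  t10 'z' -> {3}, take 3 (1->3 ok)
  t11 'y' -> {0,1}, take 0 (3->0 ok)
  t12 'y' -> {0,1}, take 0 (0->0 ok)
  t13 'x' -> {2}, take 2 (0->2 ok)
  t14 'y' -> {0,1}, take 1 (2->1 ok)
  t15 'y' -> {0,1}, take 1 (1->1 ok)
  t16 'x' -> {2}, take 2 (1->2 ok)
  t17 'y' -> {0,1}, take 1 (2->1 ok)
  t18 'x' -> {2}, take 2 (1->2 ok)
  t19 'x' -> {2}, take 2 (2->2 ok)
  t20 'z' -> {3}, take 3 (2->3 ok)
  t21 'y' -> {0,1}, take 0 (3->0 ok)
  t22 'y' -> {0,1}, take 0 (0->0 ok)
  t23 'y' -> {0,1}, take 0 (0->0 ok)
  t24 'y' -> {0,1}, take 0 (0->0 ok)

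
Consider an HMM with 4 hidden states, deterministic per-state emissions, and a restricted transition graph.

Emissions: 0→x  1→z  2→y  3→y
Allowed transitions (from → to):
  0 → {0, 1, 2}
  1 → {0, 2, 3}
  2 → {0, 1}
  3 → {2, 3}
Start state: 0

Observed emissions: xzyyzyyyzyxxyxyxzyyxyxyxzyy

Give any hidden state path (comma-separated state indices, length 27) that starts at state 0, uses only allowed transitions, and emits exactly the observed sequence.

  t0 'x' -> {0}, take 0 (start)
  t1 'z' -> {1}, take 1 (0->1 ok)
  t2 'y' -> {2,3}, take 3 (1->3 ok)
  t3 'y' -> {2,3}, take 2 (3->2 ok)
  t4 'z' -> {1}, take 1 (2->1 ok)
  t5 'y' -> {2,3}, take 3 (1->3 ok)
  t6 'y' -> {2,3}, take 3 (3->3 ok)
  t7 'y' -> {2,3}, take 2 (3->2 ok)
  t8 'z' -> {1}, take 1 (2->1 ok)
  t9 'y' -> {2,3}, take 2 (1->2 ok)
  t10 'x' -> {0}, take 0 (2->0 ok)
  t11 'x' -> {0}, take 0 (0->0 ok)
  t12 'y' -> {2,3}, take 2 (0->2 ok)
  t13 'x' -> {0}, take 0 (2->0 ok)
  t14 'y' -> {2,3}, take 2 (0->2 ok)
  t15 'x' -> {0}, take 0 (2->0 ok)
  t16 'z' -> {1}, take 1 (0->1 ok)
  t17 'y' -> {2,3}, take 3 (1->3 ok)
  t18 'y' -> {2,3}, take 2 (3->2 ok)
  t19 'x' -> {0}, take 0 (2->0 ok)
  t20 'y' -> {2,3}, take 2 (0->2 ok)
  t21 'x' -> {0}, take 0 (2->0 ok)
  t22 'y' -> {2,3}, take 2 (0->2 ok)
  t23 'x' -> {0}, take 0 (2->0 ok)
  t24 'z' -> {1}, take 1 (0->1 ok)
  t25 'y' -> {2,3}, take 3 (1->3 ok)
  t26 'y' -> {2,3}, take 2 (3->2 ok)

0,1,3,2,1,3,3,2,1,2,0,0,2,0,2,0,1,3,2,0,2,0,2,0,1,3,2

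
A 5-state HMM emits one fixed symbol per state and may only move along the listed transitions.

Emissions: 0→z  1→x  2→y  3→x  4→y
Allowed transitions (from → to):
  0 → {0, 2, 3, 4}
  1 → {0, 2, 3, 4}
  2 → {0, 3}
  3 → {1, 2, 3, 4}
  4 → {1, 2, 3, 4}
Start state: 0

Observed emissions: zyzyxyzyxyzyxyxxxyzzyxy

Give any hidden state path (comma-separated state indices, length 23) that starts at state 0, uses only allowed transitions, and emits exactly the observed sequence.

  pos 0: z in {0}, choose 0; start
  pos 1: y in {2,4}, choose 2; 0->2 ok
  pos 2: z in {0}, choose 0; 2->0 ok
  pos 3: y in {2,4}, choose 2; 0->2 ok
  pos 4: x in {1,3}, choose 3; 2->3 ok
  pos 5: y in {2,4}, choose 2; 3->2 ok
  pos 6: z in {0}, choose 0; 2->0 ok
  pos 7: y in {2,4}, choose 2; 0->2 ok
  pos 8: x in {1,3}, choose 3; 2->3 ok
  pos 9: y in {2,4}, choose 2; 3->2 ok
  pos 10: z in {0}, choose 0; 2->0 ok
  pos 11: y in {2,4}, choose 4; 0->4 ok
  pos 12: x in {1,3}, choose 3; 4->3 ok
  pos 13: y in {2,4}, choose 2; 3->2 ok
  pos 14: x in {1,3}, choose 3; 2->3 ok
  pos 15: x in {1,3}, choose 1; 3->1 ok
  pos 16: x in {1,3}, choose 3; 1->3 ok
  pos 17: y in {2,4}, choose 2; 3->2 ok
  pos 18: z in {0}, choose 0; 2->0 ok
  pos 19: z in {0}, choose 0; 0->0 ok
  pos 20: y in {2,4}, choose 2; 0->2 ok
  pos 21: x in {1,3}, choose 3; 2->3 ok
  pos 22: y in {2,4}, choose 2; 3->2 ok

0,2,0,2,3,2,0,2,3,2,0,4,3,2,3,1,3,2,0,0,2,3,2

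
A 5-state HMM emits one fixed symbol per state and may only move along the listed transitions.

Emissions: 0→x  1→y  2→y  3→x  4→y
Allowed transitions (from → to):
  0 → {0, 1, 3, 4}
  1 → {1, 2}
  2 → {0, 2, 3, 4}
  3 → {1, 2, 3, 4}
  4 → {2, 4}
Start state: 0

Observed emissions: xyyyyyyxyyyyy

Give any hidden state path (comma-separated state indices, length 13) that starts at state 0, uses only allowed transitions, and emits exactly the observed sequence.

  [0] x  {0,3}  => 0  start
  [1] y  {1,2,4}  => 4  0->4 ok
  [2] y  {1,2,4}  => 4  4->4 ok
  [3] y  {1,2,4}  => 4  4->4 ok
  [4] y  {1,2,4}  => 2  4->2 ok
  [5] y  {1,2,4}  => 4  2->4 ok
  [6] y  {1,2,4}  => 2  4->2 ok
  [7] x  {0,3}  => 0  2->0 ok
  [8] y  {1,2,4}  => 1  0->1 ok
  [9] y  {1,2,4}  => 1  1->1 ok
  [10] y  {1,2,4}  => 1  1->1 ok
  [11] y  {1,2,4}  => 1  1->1 ok
  [12] y  {1,2,4}  => 1  1->1 ok

0,4,4,4,2,4,2,0,1,1,1,1,1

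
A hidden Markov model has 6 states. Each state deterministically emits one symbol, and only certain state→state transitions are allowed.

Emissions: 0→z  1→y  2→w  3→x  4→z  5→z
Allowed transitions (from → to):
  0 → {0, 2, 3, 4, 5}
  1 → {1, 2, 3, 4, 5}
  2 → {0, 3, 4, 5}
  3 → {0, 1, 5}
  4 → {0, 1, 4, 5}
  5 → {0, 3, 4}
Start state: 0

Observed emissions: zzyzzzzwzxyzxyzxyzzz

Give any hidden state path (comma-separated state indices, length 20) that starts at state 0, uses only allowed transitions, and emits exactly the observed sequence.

0,4,1,4,5,4,0,2,5,3,1,5,3,1,5,3,1,5,0,0

  pos 0: z in {0,4,5}, choose 0; start
  pos 1: z in {0,4,5}, choose 4; 0->4 ok
  pos 2: y in {1}, choose 1; 4->1 ok
  pos 3: z in {0,4,5}, choose 4; 1->4 ok
  pos 4: z in {0,4,5}, choose 5; 4->5 ok
  pos 5: z in {0,4,5}, choose 4; 5->4 ok
  pos 6: z in {0,4,5}, choose 0; 4->0 ok
  pos 7: w in {2}, choose 2; 0->2 ok
  pos 8: z in {0,4,5}, choose 5; 2->5 ok
  pos 9: x in {3}, choose 3; 5->3 ok
  pos 10: y in {1}, choose 1; 3->1 ok
  pos 11: z in {0,4,5}, choose 5; 1->5 ok
  pos 12: x in {3}, choose 3; 5->3 ok
  pos 13: y in {1}, choose 1; 3->1 ok
  pos 14: z in {0,4,5}, choose 5; 1->5 ok
  pos 15: x in {3}, choose 3; 5->3 ok
  pos 16: y in {1}, choose 1; 3->1 ok
  pos 17: z in {0,4,5}, choose 5; 1->5 ok
  pos 18: z in {0,4,5}, choose 0; 5->0 ok
  pos 19: z in {0,4,5}, choose 0; 0->0 ok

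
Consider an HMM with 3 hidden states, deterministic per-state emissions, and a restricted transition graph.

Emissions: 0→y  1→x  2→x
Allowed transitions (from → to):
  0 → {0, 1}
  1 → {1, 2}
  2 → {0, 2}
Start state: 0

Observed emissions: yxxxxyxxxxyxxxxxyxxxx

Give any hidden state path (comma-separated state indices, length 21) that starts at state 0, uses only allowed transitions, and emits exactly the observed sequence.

  pos 0: y in {0}, choose 0; start
  pos 1: x in {1,2}, choose 1; 0->1 ok
  pos 2: x in {1,2}, choose 1; 1->1 ok
  pos 3: x in {1,2}, choose 2; 1->2 ok
  pos 4: x in {1,2}, choose 2; 2->2 ok
  pos 5: y in {0}, choose 0; 2->0 ok
  pos 6: x in {1,2}, choose 1; 0->1 ok
  pos 7: x in {1,2}, choose 1; 1->1 ok
  pos 8: x in {1,2}, choose 1; 1->1 ok
  pos 9: x in {1,2}, choose 2; 1->2 ok
  pos 10: y in {0}, choose 0; 2->0 ok
  pos 11: x in {1,2}, choose 1; 0->1 ok
  pos 12: x in {1,2}, choose 1; 1->1 ok
  pos 13: x in {1,2}, choose 2; 1->2 ok
  pos 14: x in {1,2}, choose 2; 2->2 ok
  pos 15: x in {1,2}, choose 2; 2->2 ok
  pos 16: y in {0}, choose 0; 2->0 ok
  pos 17: x in {1,2}, choose 1; 0->1 ok
  pos 18: x in {1,2}, choose 1; 1->1 ok
  pos 19: x in {1,2}, choose 2; 1->2 ok
  pos 20: x in {1,2}, choose 2; 2->2 ok

0,1,1,2,2,0,1,1,1,2,0,1,1,2,2,2,0,1,1,2,2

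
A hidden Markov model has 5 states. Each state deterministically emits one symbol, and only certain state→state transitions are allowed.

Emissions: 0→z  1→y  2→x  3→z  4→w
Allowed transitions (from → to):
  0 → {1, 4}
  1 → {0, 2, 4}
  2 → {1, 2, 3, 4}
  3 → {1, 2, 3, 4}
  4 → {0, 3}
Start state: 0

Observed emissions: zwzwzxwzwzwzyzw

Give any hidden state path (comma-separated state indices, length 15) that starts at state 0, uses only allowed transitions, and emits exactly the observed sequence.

  t0 'z' -> {0,3}, take 0 (start)
  t1 'w' -> {4}, take 4 (0->4 ok)
  t2 'z' -> {0,3}, take 0 (4->0 ok)
  t3 'w' -> {4}, take 4 (0->4 ok)
  t4 'z' -> {0,3}, take 3 (4->3 ok)
  t5 'x' -> {2}, take 2 (3->2 ok)
  t6 'w' -> {4}, take 4 (2->4 ok)
  t7 'z' -> {0,3}, take 0 (4->0 ok)
  t8 'w' -> {4}, take 4 (0->4 ok)
  t9 'z' -> {0,3}, take 0 (4->0 ok)
  t10 'w' -> {4}, take 4 (0->4 ok)
  t11 'z' -> {0,3}, take 0 (4->0 ok)
  t12 'y' -> {1}, take 1 (0->1 ok)
  t13 'z' -> {0,3}, take 0 (1->0 ok)
  t14 'w' -> {4}, take 4 (0->4 ok)

0,4,0,4,3,2,4,0,4,0,4,0,1,0,4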